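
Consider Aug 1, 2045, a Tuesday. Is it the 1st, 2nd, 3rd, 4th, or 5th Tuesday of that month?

1st

Day 1 falls in week ⌈1/7⌉ of the month.
Days 1–7 hold the 1st Tuesday, 8–14 the 2nd, 15–21 the 3rd, 22–28 the 4th, 29–31 the 5th.
1 is in the range for the 1st.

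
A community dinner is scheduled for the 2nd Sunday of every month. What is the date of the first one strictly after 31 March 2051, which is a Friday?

March 2051 starts on a Wednesday; its first Sunday is the 5th, so the 2nd Sunday is the 12th — 12 March 2051.
That is not after 31 March 2051, so look at April 2051.
April 2051 starts on a Saturday; its first Sunday is the 2nd, so the 2nd Sunday is the 9th — 9 April 2051.

9 April 2051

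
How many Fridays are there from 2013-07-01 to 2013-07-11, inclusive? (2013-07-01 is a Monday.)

1

2013-07-01 is a Monday; the first Friday on or after it is 2013-07-05 (4 days later).
From 2013-07-05 to 2013-07-11 is 11 − 5 = 6 days.
6 ÷ 7 = 0 full weeks with remainder 6, so 0 more Fridays after the first → 1.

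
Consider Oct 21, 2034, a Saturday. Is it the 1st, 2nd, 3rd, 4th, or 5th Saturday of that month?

Day 21 falls in week ⌈21/7⌉ of the month.
Days 1–7 hold the 1st Saturday, 8–14 the 2nd, 15–21 the 3rd, 22–28 the 4th, 29–31 the 5th.
21 is in the range for the 3rd.

3rd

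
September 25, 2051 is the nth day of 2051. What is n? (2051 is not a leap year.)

268

Days in months before September: 31 + 28 + 31 + 30 + 31 + 30 + 31 + 31 = 243.
Plus 25 days into September → day 268.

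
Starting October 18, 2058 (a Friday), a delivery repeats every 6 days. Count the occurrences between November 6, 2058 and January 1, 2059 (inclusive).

9

Occurrences land 6·i days after October 18, 2058 for i = 0, 1, 2, …
November 6, 2058 is 19 days after the start; 19 ÷ 6 = 3 remainder 1; since the remainder is 1, round up to i = 4. First occurrence in the window: #5 on November 11, 2058 (4×6 = 24 days in).
January 1, 2059 is 75 days after the start; 75 ÷ 6 = 12 remainder 3. Last occurrence in the window: #13 on December 29, 2058.
Occurrences #5 through #13: 9 in total.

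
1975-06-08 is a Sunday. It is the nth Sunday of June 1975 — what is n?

Day 8 falls in week ⌈8/7⌉ of the month.
Days 1–7 hold the 1st Sunday, 8–14 the 2nd, 15–21 the 3rd, 22–28 the 4th, 29–31 the 5th.
8 is in the range for the 2nd.

2nd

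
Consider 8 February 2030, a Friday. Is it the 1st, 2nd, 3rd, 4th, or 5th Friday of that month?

2nd

Day 8 falls in week ⌈8/7⌉ of the month.
Days 1–7 hold the 1st Friday, 8–14 the 2nd, 15–21 the 3rd, 22–28 the 4th, 29–31 the 5th.
8 is in the range for the 2nd.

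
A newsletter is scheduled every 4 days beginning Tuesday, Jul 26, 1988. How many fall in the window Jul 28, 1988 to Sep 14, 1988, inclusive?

12

Occurrences land 4·i days after Jul 26, 1988 for i = 0, 1, 2, …
Jul 28, 1988 is 2 days after the start; 2 ÷ 4 = 0 remainder 2; since the remainder is 2, round up to i = 1. First occurrence in the window: #2 on Jul 30, 1988 (1×4 = 4 days in).
Sep 14, 1988 is 50 days after the start; 50 ÷ 4 = 12 remainder 2. Last occurrence in the window: #13 on Sep 12, 1988.
Occurrences #2 through #13: 12 in total.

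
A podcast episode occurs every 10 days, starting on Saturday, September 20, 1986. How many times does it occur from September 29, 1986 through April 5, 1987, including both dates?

19

Occurrences land 10·i days after September 20, 1986 for i = 0, 1, 2, …
September 29, 1986 is 9 days after the start; 9 ÷ 10 = 0 remainder 9; since the remainder is 9, round up to i = 1. First occurrence in the window: #2 on September 30, 1986 (1×10 = 10 days in).
April 5, 1987 is 197 days after the start; 197 ÷ 10 = 19 remainder 7. Last occurrence in the window: #20 on March 29, 1987.
Occurrences #2 through #20: 19 in total.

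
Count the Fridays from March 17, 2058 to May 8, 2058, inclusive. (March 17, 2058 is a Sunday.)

7

March 17, 2058 is a Sunday; the first Friday on or after it is March 22, 2058 (5 days later).
From March 22, 2058 to May 8, 2058: 9 + 30 + 8 = 47 days (rest of March, April, May).
47 ÷ 7 = 6 full weeks with remainder 5, so 6 more Fridays after the first → 7.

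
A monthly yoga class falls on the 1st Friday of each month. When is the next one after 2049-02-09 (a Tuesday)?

2049-03-05

February 2049 starts on a Monday, so its 1st Friday is 2049-02-05 (4 days in).
That is not after 2049-02-09, so look at March 2049.
March 2049 starts on a Monday, so its 1st Friday is 2049-03-05 (4 days in).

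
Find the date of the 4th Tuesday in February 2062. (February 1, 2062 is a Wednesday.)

28 February 2062

February 2062 begins on a Wednesday, so the first Tuesday is February 7 (6 days later).
The 4th Tuesday is 3 weeks later: 7 + 21 = 28.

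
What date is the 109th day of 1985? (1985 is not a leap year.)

Apr 19, 1985

Jan has 31 days (109 − 31 = 78 remain).
Feb has 28 days (78 − 28 = 50 remain).
Mar has 31 days (50 − 31 = 19 remain).
19 into Apr → Apr 19.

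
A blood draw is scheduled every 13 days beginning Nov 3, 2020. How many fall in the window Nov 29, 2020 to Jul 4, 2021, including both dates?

Occurrences land 13·i days after Nov 3, 2020 for i = 0, 1, 2, …
Nov 29, 2020 is 26 days after the start; 26 ÷ 13 = 2 remainder 0. First occurrence in the window: #3 on Nov 29, 2020 (2×13 = 26 days in).
Jul 4, 2021 is 243 days after the start; 243 ÷ 13 = 18 remainder 9. Last occurrence in the window: #19 on Jun 25, 2021.
Occurrences #3 through #19: 17 in total.

17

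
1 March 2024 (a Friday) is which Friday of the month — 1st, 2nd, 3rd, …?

Day 1 falls in week ⌈1/7⌉ of the month.
Days 1–7 hold the 1st Friday, 8–14 the 2nd, 15–21 the 3rd, 22–28 the 4th, 29–31 the 5th.
1 is in the range for the 1st.

1st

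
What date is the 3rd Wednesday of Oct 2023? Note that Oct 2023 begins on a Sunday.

Oct 2023 begins on a Sunday, so the first Wednesday is Oct 4 (3 days later).
The 3rd Wednesday is 2 weeks later: 4 + 14 = 18.

Oct 18, 2023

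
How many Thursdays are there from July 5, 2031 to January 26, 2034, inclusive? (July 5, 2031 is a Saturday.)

134

July 5, 2031 is a Saturday; the first Thursday on or after it is July 10, 2031 (5 days later).
From July 10, 2031 to January 26, 2034: 174 + 366 + 365 + 26 = 931 days (rest of 2031, 2032, 2033, to January 26, 2034 in 2034).
931 ÷ 7 = 133 full weeks with remainder 0, so 133 more Thursdays after the first → 134.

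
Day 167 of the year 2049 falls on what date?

Jun 16, 2049

Jan has 31 days (167 − 31 = 136 remain).
Feb has 28 days (136 − 28 = 108 remain).
Mar has 31 days (108 − 31 = 77 remain).
Apr has 30 days (77 − 30 = 47 remain).
May has 31 days (47 − 31 = 16 remain).
16 into Jun → Jun 16.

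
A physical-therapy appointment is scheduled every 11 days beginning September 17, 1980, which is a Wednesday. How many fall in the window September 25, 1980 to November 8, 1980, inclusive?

Occurrences land 11·i days after September 17, 1980 for i = 0, 1, 2, …
September 25, 1980 is 8 days after the start; 8 ÷ 11 = 0 remainder 8; since the remainder is 8, round up to i = 1. First occurrence in the window: #2 on September 28, 1980 (1×11 = 11 days in).
November 8, 1980 is 52 days after the start; 52 ÷ 11 = 4 remainder 8. Last occurrence in the window: #5 on October 31, 1980.
Occurrences #2 through #5: 4 in total.

4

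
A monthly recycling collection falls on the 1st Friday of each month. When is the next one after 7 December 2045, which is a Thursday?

5 January 2046

December 2045 starts on a Friday, so its 1st Friday is 1 December 2045.
That is not after 7 December 2045, so look at January 2046.
January 2046 starts on a Monday, so its 1st Friday is 5 January 2046 (4 days in).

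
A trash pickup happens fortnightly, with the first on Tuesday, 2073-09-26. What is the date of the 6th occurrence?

The 6th occurrence is 5 intervals after the first: 5 × 14 = 70 days after 2073-09-26.
September has 30 days — 4 days to the end of September leaves 66.
October has 31 days (35 left).
November has 30 days (5 left).
5 days into December → 2073-12-05.

2073-12-05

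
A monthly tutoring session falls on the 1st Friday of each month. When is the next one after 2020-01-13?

January 2020 starts on a Wednesday, so its 1st Friday is 2020-01-03 (2 days in).
That is not after 2020-01-13, so look at February 2020.
February 2020 starts on a Saturday, so its 1st Friday is 2020-02-07 (6 days in).

2020-02-07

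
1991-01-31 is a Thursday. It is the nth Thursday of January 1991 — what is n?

Day 31 falls in week ⌈31/7⌉ of the month.
Days 1–7 hold the 1st Thursday, 8–14 the 2nd, 15–21 the 3rd, 22–28 the 4th, 29–31 the 5th.
31 is in the range for the 5th.

5th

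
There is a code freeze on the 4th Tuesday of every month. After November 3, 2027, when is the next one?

November 2027 starts on a Monday; its first Tuesday is the 2nd, so the 4th Tuesday is the 23rd — November 23, 2027.
November 23, 2027 is after November 3, 2027, so that is the next one.

November 23, 2027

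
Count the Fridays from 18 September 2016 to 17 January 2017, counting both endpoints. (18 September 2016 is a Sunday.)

18 September 2016 is a Sunday; the first Friday on or after it is 23 September 2016 (5 days later).
From 23 September 2016 to 17 January 2017: 7 + 31 + 30 + 31 + 17 = 116 days (rest of September, October, November, December, January).
116 ÷ 7 = 16 full weeks with remainder 4, so 16 more Fridays after the first → 17.

17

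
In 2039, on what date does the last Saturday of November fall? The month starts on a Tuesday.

November 2039 begins on a Tuesday, so the first Saturday is November 5 (4 days later).
November 2039 has 30 days. Adding weeks: 5, 12, 19, 26 — the last one ≤ 30 is the 26th.

2039-11-26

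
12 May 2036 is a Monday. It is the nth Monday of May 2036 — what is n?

Day 12 falls in week ⌈12/7⌉ of the month.
Days 1–7 hold the 1st Monday, 8–14 the 2nd, 15–21 the 3rd, 22–28 the 4th, 29–31 the 5th.
12 is in the range for the 2nd.

2nd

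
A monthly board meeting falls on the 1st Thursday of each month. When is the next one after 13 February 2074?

1 March 2074

February 2074 starts on a Thursday, so its 1st Thursday is 1 February 2074.
That is not after 13 February 2074, so look at March 2074.
March 2074 starts on a Thursday, so its 1st Thursday is 1 March 2074.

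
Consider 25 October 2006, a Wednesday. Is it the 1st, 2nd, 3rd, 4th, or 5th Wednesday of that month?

4th

Day 25 falls in week ⌈25/7⌉ of the month.
Days 1–7 hold the 1st Wednesday, 8–14 the 2nd, 15–21 the 3rd, 22–28 the 4th, 29–31 the 5th.
25 is in the range for the 4th.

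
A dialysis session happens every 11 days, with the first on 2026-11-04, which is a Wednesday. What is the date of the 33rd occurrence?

2027-10-22

The 33rd occurrence is 32 intervals after the first: 32 × 11 = 352 days after 2026-11-04.
November has 30 days — 26 days to the end of November leaves 326.
December has 31 days (295 left).
January has 31 days (264 left).
February has 28 days (236 left).
March has 31 days (205 left).
April has 30 days (175 left).
May has 31 days (144 left).
June has 30 days (114 left).
July has 31 days (83 left).
August has 31 days (52 left).
September has 30 days (22 left).
22 days into October → 2027-10-22.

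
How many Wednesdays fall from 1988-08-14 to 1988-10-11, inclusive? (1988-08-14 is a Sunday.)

8

1988-08-14 is a Sunday; the first Wednesday on or after it is 1988-08-17 (3 days later).
From 1988-08-17 to 1988-10-11: 14 + 30 + 11 = 55 days (rest of August, September, October).
55 ÷ 7 = 7 full weeks with remainder 6, so 7 more Wednesdays after the first → 8.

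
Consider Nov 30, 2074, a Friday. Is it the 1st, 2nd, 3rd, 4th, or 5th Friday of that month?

Day 30 falls in week ⌈30/7⌉ of the month.
Days 1–7 hold the 1st Friday, 8–14 the 2nd, 15–21 the 3rd, 22–28 the 4th, 29–31 the 5th.
30 is in the range for the 5th.

5th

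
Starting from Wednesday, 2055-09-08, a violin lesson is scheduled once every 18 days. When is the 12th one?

2056-03-24

The 12th occurrence is 11 intervals after the first: 11 × 18 = 198 days after 2055-09-08.
September has 30 days — 22 days to the end of September leaves 176.
October has 31 days (145 left).
November has 30 days (115 left).
December has 31 days (84 left).
January has 31 days (53 left).
February has 29 days (24 left).
24 days into March → 2056-03-24.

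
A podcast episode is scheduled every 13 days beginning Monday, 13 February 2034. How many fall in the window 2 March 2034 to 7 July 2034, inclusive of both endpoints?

Occurrences land 13·i days after 13 February 2034 for i = 0, 1, 2, …
2 March 2034 is 17 days after the start; 17 ÷ 13 = 1 remainder 4; since the remainder is 4, round up to i = 2. First occurrence in the window: #3 on 11 March 2034 (2×13 = 26 days in).
7 July 2034 is 144 days after the start; 144 ÷ 13 = 11 remainder 1. Last occurrence in the window: #12 on 6 July 2034.
Occurrences #3 through #12: 10 in total.

10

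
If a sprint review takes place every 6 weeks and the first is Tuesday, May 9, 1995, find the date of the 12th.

The 12th occurrence is 11 intervals after the first: 11 × 42 = 462 days after May 9, 1995.
May has 31 days — 22 days to the end of May leaves 440.
From end of May to end of 1995 is 214 days (226 left).
January has 31 days (195 left).
February has 29 days (166 left).
March has 31 days (135 left).
April has 30 days (105 left).
May has 31 days (74 left).
June has 30 days (44 left).
July has 31 days (13 left).
13 days into August → August 13, 1996.

August 13, 1996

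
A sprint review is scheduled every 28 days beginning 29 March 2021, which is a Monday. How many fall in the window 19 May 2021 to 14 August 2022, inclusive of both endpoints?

Occurrences land 28·i days after 29 March 2021 for i = 0, 1, 2, …
19 May 2021 is 51 days after the start; 51 ÷ 28 = 1 remainder 23; since the remainder is 23, round up to i = 2. First occurrence in the window: #3 on 24 May 2021 (2×28 = 56 days in).
14 August 2022 is 503 days after the start; 503 ÷ 28 = 17 remainder 27. Last occurrence in the window: #18 on 18 July 2022.
Occurrences #3 through #18: 16 in total.

16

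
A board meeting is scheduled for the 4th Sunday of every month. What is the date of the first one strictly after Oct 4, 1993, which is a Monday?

Oct 1993 starts on a Friday; its first Sunday is the 3rd, so the 4th Sunday is the 24th — Oct 24, 1993.
Oct 24, 1993 is after Oct 4, 1993, so that is the next one.

Oct 24, 1993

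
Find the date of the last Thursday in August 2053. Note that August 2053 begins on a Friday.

August 2053 begins on a Friday, so the first Thursday is August 7 (6 days later).
August 2053 has 31 days. Adding weeks: 7, 14, 21, 28 — the last one ≤ 31 is the 28th.

2053-08-28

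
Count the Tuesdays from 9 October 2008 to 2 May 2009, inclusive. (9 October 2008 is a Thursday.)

9 October 2008 is a Thursday; the first Tuesday on or after it is 14 October 2008 (5 days later).
From 14 October 2008 to 2 May 2009: 17 + 30 + 31 + 31 + 28 + 31 + 30 + 2 = 200 days (rest of October, November, December, January, February, March, April, May).
200 ÷ 7 = 28 full weeks with remainder 4, so 28 more Tuesdays after the first → 29.

29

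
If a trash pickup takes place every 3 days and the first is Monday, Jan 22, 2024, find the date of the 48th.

Jun 11, 2024

The 48th occurrence is 47 intervals after the first: 47 × 3 = 141 days after Jan 22, 2024.
Jan has 31 days — 9 days to the end of Jan leaves 132.
Feb has 29 days (103 left).
Mar has 31 days (72 left).
Apr has 30 days (42 left).
May has 31 days (11 left).
11 days into Jun → Jun 11, 2024.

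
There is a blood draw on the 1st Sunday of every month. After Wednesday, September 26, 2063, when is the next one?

October 7, 2063

September 2063 starts on a Saturday, so its 1st Sunday is September 2, 2063 (1 day in).
That is not after September 26, 2063, so look at October 2063.
October 2063 starts on a Monday, so its 1st Sunday is October 7, 2063 (6 days in).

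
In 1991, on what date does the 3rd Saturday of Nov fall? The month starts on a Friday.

Nov 1991 begins on a Friday, so the first Saturday is Nov 2 (1 day later).
The 3rd Saturday is 2 weeks later: 2 + 14 = 16.

Nov 16, 1991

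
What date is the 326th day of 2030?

22 November 2030

January has 31 days (326 − 31 = 295 remain).
February has 28 days (295 − 28 = 267 remain).
March has 31 days (267 − 31 = 236 remain).
April has 30 days (236 − 30 = 206 remain).
May has 31 days (206 − 31 = 175 remain).
June has 30 days (175 − 30 = 145 remain).
July has 31 days (145 − 31 = 114 remain).
August has 31 days (114 − 31 = 83 remain).
September has 30 days (83 − 30 = 53 remain).
October has 31 days (53 − 31 = 22 remain).
22 into November → November 22.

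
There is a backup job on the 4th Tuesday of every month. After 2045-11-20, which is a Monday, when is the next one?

November 2045 starts on a Wednesday; its first Tuesday is the 7th, so the 4th Tuesday is the 28th — 2045-11-28.
2045-11-28 is after 2045-11-20, so that is the next one.

2045-11-28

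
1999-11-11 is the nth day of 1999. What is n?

Days in months before November: 31 + 28 + 31 + 30 + 31 + 30 + 31 + 31 + 30 + 31 = 304.
Plus 11 days into November → day 315.

315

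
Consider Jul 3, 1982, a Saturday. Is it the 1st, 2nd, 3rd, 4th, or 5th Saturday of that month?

1st

Day 3 falls in week ⌈3/7⌉ of the month.
Days 1–7 hold the 1st Saturday, 8–14 the 2nd, 15–21 the 3rd, 22–28 the 4th, 29–31 the 5th.
3 is in the range for the 1st.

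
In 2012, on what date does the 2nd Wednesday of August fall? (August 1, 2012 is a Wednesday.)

August 2012 begins on a Wednesday, so the first Wednesday is August 1.
The 2nd Wednesday is 1 weeks later: 1 + 7 = 8.

August 8, 2012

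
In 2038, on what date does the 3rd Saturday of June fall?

2038-06-19

The first Saturday of June 2038 is June 5.
The 3rd Saturday is 2 weeks later: 5 + 14 = 19.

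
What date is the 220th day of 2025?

January has 31 days (220 − 31 = 189 remain).
February has 28 days (189 − 28 = 161 remain).
March has 31 days (161 − 31 = 130 remain).
April has 30 days (130 − 30 = 100 remain).
May has 31 days (100 − 31 = 69 remain).
June has 30 days (69 − 30 = 39 remain).
July has 31 days (39 − 31 = 8 remain).
8 into August → August 8.

2025-08-08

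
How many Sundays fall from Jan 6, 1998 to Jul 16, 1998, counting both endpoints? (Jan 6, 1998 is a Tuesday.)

Jan 6, 1998 is a Tuesday; the first Sunday on or after it is Jan 11, 1998 (5 days later).
From Jan 11, 1998 to Jul 16, 1998: 20 + 28 + 31 + 30 + 31 + 30 + 16 = 186 days (rest of Jan, Feb, Mar, Apr, May, Jun, Jul).
186 ÷ 7 = 26 full weeks with remainder 4, so 26 more Sundays after the first → 27.

27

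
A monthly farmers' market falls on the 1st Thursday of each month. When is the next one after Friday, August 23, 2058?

August 2058 starts on a Thursday, so its 1st Thursday is August 1, 2058.
That is not after August 23, 2058, so look at September 2058.
September 2058 starts on a Sunday, so its 1st Thursday is September 5, 2058 (4 days in).

September 5, 2058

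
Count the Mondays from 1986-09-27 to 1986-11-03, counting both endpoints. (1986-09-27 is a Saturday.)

6

1986-09-27 is a Saturday; the first Monday on or after it is 1986-09-29 (2 days later).
From 1986-09-29 to 1986-11-03: 1 + 31 + 3 = 35 days (rest of September, October, November).
35 ÷ 7 = 5 full weeks with remainder 0, so 5 more Mondays after the first → 6.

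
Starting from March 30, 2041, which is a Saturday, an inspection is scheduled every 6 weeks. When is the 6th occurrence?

The 6th occurrence is 5 intervals after the first: 5 × 42 = 210 days after March 30, 2041.
March has 31 days — 1 day to the end of March leaves 209.
April has 30 days (179 left).
May has 31 days (148 left).
June has 30 days (118 left).
July has 31 days (87 left).
August has 31 days (56 left).
September has 30 days (26 left).
26 days into October → October 26, 2041.

October 26, 2041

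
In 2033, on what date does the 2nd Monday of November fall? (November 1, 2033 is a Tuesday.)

2033-11-14

November 2033 begins on a Tuesday, so the first Monday is November 7 (6 days later).
The 2nd Monday is 1 weeks later: 7 + 7 = 14.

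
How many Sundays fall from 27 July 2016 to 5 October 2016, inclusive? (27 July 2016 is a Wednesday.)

10

27 July 2016 is a Wednesday; the first Sunday on or after it is 31 July 2016 (4 days later).
From 31 July 2016 to 5 October 2016: 0 + 31 + 30 + 5 = 66 days (rest of July, August, September, October).
66 ÷ 7 = 9 full weeks with remainder 3, so 9 more Sundays after the first → 10.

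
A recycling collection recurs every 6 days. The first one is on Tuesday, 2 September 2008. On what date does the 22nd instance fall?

The 22nd occurrence is 21 intervals after the first: 21 × 6 = 126 days after 2 September 2008.
September has 30 days — 28 days to the end of September leaves 98.
October has 31 days (67 left).
November has 30 days (37 left).
December has 31 days (6 left).
6 days into January → 6 January 2009.

6 January 2009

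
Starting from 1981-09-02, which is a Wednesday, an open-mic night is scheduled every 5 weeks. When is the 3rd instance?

1981-11-11

The 3rd occurrence is 2 intervals after the first: 2 × 35 = 70 days after 1981-09-02.
September has 30 days — 28 days to the end of September leaves 42.
October has 31 days (11 left).
11 days into November → 1981-11-11.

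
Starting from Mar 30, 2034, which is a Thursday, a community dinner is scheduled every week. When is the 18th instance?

The 18th occurrence is 17 intervals after the first: 17 × 7 = 119 days after Mar 30, 2034.
Mar has 31 days — 1 day to the end of Mar leaves 118.
Apr has 30 days (88 left).
May has 31 days (57 left).
Jun has 30 days (27 left).
27 days into Jul → Jul 27, 2034.

Jul 27, 2034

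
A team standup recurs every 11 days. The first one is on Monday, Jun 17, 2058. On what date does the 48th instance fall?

The 48th occurrence is 47 intervals after the first: 47 × 11 = 517 days after Jun 17, 2058.
Jun has 30 days — 13 days to the end of Jun leaves 504.
From end of Jun to end of 2058 is 184 days (320 left).
Jan has 31 days (289 left).
Feb has 28 days (261 left).
Mar has 31 days (230 left).
Apr has 30 days (200 left).
May has 31 days (169 left).
Jun has 30 days (139 left).
Jul has 31 days (108 left).
Aug has 31 days (77 left).
Sep has 30 days (47 left).
Oct has 31 days (16 left).
16 days into Nov → Nov 16, 2059.

Nov 16, 2059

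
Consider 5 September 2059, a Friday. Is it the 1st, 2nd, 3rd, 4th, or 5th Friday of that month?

Day 5 falls in week ⌈5/7⌉ of the month.
Days 1–7 hold the 1st Friday, 8–14 the 2nd, 15–21 the 3rd, 22–28 the 4th, 29–31 the 5th.
5 is in the range for the 1st.

1st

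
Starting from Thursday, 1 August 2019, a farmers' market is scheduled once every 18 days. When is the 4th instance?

24 September 2019

The 4th occurrence is 3 intervals after the first: 3 × 18 = 54 days after 1 August 2019.
August has 31 days — 30 days to the end of August leaves 24.
24 days into September → 24 September 2019.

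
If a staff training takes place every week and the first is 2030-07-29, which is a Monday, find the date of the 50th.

2031-07-07

The 50th occurrence is 49 intervals after the first: 49 × 7 = 343 days after 2030-07-29.
July has 31 days — 2 days to the end of July leaves 341.
August has 31 days (310 left).
September has 30 days (280 left).
October has 31 days (249 left).
November has 30 days (219 left).
December has 31 days (188 left).
January has 31 days (157 left).
February has 28 days (129 left).
March has 31 days (98 left).
April has 30 days (68 left).
May has 31 days (37 left).
June has 30 days (7 left).
7 days into July → 2031-07-07.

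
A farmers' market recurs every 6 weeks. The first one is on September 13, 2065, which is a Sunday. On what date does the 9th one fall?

The 9th occurrence is 8 intervals after the first: 8 × 42 = 336 days after September 13, 2065.
September has 30 days — 17 days to the end of September leaves 319.
October has 31 days (288 left).
November has 30 days (258 left).
December has 31 days (227 left).
January has 31 days (196 left).
February has 28 days (168 left).
March has 31 days (137 left).
April has 30 days (107 left).
May has 31 days (76 left).
June has 30 days (46 left).
July has 31 days (15 left).
15 days into August → August 15, 2066.

August 15, 2066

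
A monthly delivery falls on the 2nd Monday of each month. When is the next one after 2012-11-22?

2012-12-10

November 2012 starts on a Thursday; its first Monday is the 5th, so the 2nd Monday is the 12th — 2012-11-12.
That is not after 2012-11-22, so look at December 2012.
December 2012 starts on a Saturday; its first Monday is the 3rd, so the 2nd Monday is the 10th — 2012-12-10.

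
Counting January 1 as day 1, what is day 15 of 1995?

Jan 15, 1995

15 into Jan → Jan 15.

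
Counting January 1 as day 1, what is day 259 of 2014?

Sep 16, 2014

Jan has 31 days (259 − 31 = 228 remain).
Feb has 28 days (228 − 28 = 200 remain).
Mar has 31 days (200 − 31 = 169 remain).
Apr has 30 days (169 − 30 = 139 remain).
May has 31 days (139 − 31 = 108 remain).
Jun has 30 days (108 − 30 = 78 remain).
Jul has 31 days (78 − 31 = 47 remain).
Aug has 31 days (47 − 31 = 16 remain).
16 into Sep → Sep 16.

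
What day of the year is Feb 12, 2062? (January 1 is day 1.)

43

Days in months before Feb: 31 = 31.
Plus 12 days into Feb → day 43.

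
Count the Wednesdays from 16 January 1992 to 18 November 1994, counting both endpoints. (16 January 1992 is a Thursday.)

148

16 January 1992 is a Thursday; the first Wednesday on or after it is 22 January 1992 (6 days later).
From 22 January 1992 to 18 November 1994: 344 + 365 + 322 = 1031 days (rest of 1992, 1993, to 18 November 1994 in 1994).
1031 ÷ 7 = 147 full weeks with remainder 2, so 147 more Wednesdays after the first → 148.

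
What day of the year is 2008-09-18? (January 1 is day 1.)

262

Days in months before September: 31 + 29 + 31 + 30 + 31 + 30 + 31 + 31 = 244.
Plus 18 days into September → day 262.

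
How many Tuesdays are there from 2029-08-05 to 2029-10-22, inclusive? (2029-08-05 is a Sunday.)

2029-08-05 is a Sunday; the first Tuesday on or after it is 2029-08-07 (2 days later).
From 2029-08-07 to 2029-10-22: 24 + 30 + 22 = 76 days (rest of August, September, October).
76 ÷ 7 = 10 full weeks with remainder 6, so 10 more Tuesdays after the first → 11.

11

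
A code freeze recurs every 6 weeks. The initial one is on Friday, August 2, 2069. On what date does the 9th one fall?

The 9th occurrence is 8 intervals after the first: 8 × 42 = 336 days after August 2, 2069.
August has 31 days — 29 days to the end of August leaves 307.
September has 30 days (277 left).
October has 31 days (246 left).
November has 30 days (216 left).
December has 31 days (185 left).
January has 31 days (154 left).
February has 28 days (126 left).
March has 31 days (95 left).
April has 30 days (65 left).
May has 31 days (34 left).
June has 30 days (4 left).
4 days into July → July 4, 2070.

July 4, 2070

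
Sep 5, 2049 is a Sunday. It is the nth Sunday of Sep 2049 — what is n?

1st

Day 5 falls in week ⌈5/7⌉ of the month.
Days 1–7 hold the 1st Sunday, 8–14 the 2nd, 15–21 the 3rd, 22–28 the 4th, 29–31 the 5th.
5 is in the range for the 1st.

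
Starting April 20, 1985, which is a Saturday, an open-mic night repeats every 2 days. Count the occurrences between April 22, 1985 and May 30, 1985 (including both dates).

20

Occurrences land 2·i days after April 20, 1985 for i = 0, 1, 2, …
April 22, 1985 is 2 days after the start; 2 ÷ 2 = 1 remainder 0. First occurrence in the window: #2 on April 22, 1985 (1×2 = 2 days in).
May 30, 1985 is 40 days after the start; 40 ÷ 2 = 20 remainder 0. Last occurrence in the window: #21 on May 30, 1985.
Occurrences #2 through #21: 20 in total.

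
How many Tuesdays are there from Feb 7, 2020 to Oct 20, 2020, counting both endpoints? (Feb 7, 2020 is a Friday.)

Feb 7, 2020 is a Friday; the first Tuesday on or after it is Feb 11, 2020 (4 days later).
From Feb 11, 2020 to Oct 20, 2020: 18 + 31 + 30 + 31 + 30 + 31 + 31 + 30 + 20 = 252 days (rest of Feb, Mar, Apr, May, Jun, Jul, Aug, Sep, Oct).
252 ÷ 7 = 36 full weeks with remainder 0, so 36 more Tuesdays after the first → 37.

37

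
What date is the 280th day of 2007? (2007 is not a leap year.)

October 7, 2007

January has 31 days (280 − 31 = 249 remain).
February has 28 days (249 − 28 = 221 remain).
March has 31 days (221 − 31 = 190 remain).
April has 30 days (190 − 30 = 160 remain).
May has 31 days (160 − 31 = 129 remain).
June has 30 days (129 − 30 = 99 remain).
July has 31 days (99 − 31 = 68 remain).
August has 31 days (68 − 31 = 37 remain).
September has 30 days (37 − 30 = 7 remain).
7 into October → October 7.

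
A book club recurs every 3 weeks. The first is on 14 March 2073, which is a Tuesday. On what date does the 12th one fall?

31 October 2073

The 12th occurrence is 11 intervals after the first: 11 × 21 = 231 days after 14 March 2073.
March has 31 days — 17 days to the end of March leaves 214.
April has 30 days (184 left).
May has 31 days (153 left).
June has 30 days (123 left).
July has 31 days (92 left).
August has 31 days (61 left).
September has 30 days (31 left).
31 days into October → 31 October 2073.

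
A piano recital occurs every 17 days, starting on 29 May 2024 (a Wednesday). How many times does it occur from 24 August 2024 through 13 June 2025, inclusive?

17

Occurrences land 17·i days after 29 May 2024 for i = 0, 1, 2, …
24 August 2024 is 87 days after the start; 87 ÷ 17 = 5 remainder 2; since the remainder is 2, round up to i = 6. First occurrence in the window: #7 on 8 September 2024 (6×17 = 102 days in).
13 June 2025 is 380 days after the start; 380 ÷ 17 = 22 remainder 6. Last occurrence in the window: #23 on 7 June 2025.
Occurrences #7 through #23: 17 in total.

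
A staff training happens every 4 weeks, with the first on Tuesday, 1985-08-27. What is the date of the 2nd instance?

The 2nd occurrence is 1 interval after the first: 1 × 28 = 28 days after 1985-08-27.
August has 31 days — 4 days to the end of August leaves 24.
24 days into September → 1985-09-24.

1985-09-24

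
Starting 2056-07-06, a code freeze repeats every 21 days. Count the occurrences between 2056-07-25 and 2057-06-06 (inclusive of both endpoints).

15

Occurrences land 21·i days after 2056-07-06 for i = 0, 1, 2, …
2056-07-25 is 19 days after the start; 19 ÷ 21 = 0 remainder 19; since the remainder is 19, round up to i = 1. First occurrence in the window: #2 on 2056-07-27 (1×21 = 21 days in).
2057-06-06 is 335 days after the start; 335 ÷ 21 = 15 remainder 20. Last occurrence in the window: #16 on 2057-05-17.
Occurrences #2 through #16: 15 in total.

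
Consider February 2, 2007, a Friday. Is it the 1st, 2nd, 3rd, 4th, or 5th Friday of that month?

Day 2 falls in week ⌈2/7⌉ of the month.
Days 1–7 hold the 1st Friday, 8–14 the 2nd, 15–21 the 3rd, 22–28 the 4th, 29–31 the 5th.
2 is in the range for the 1st.

1st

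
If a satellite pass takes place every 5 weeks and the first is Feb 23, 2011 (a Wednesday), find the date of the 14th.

The 14th occurrence is 13 intervals after the first: 13 × 35 = 455 days after Feb 23, 2011.
Feb has 28 days — 5 days to the end of Feb leaves 450.
From end of Feb to end of 2011 is 306 days (144 left).
Jan has 31 days (113 left).
Feb has 29 days (84 left).
Mar has 31 days (53 left).
Apr has 30 days (23 left).
23 days into May → May 23, 2012.

May 23, 2012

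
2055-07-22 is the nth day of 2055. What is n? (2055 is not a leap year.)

203

Days in months before July: 31 + 28 + 31 + 30 + 31 + 30 = 181.
Plus 22 days into July → day 203.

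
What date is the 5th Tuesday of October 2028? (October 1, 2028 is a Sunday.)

2028-10-31

October 2028 begins on a Sunday, so the first Tuesday is October 3 (2 days later).
The 5th Tuesday is 4 weeks later: 3 + 28 = 31.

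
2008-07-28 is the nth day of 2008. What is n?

Days in months before July: 31 + 29 + 31 + 30 + 31 + 30 = 182.
Plus 28 days into July → day 210.

210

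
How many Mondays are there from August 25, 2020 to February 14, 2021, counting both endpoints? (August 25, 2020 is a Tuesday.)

August 25, 2020 is a Tuesday; the first Monday on or after it is August 31, 2020 (6 days later).
From August 31, 2020 to February 14, 2021: 0 + 30 + 31 + 30 + 31 + 31 + 14 = 167 days (rest of August, September, October, November, December, January, February).
167 ÷ 7 = 23 full weeks with remainder 6, so 23 more Mondays after the first → 24.

24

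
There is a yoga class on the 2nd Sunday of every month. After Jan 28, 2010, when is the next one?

Feb 14, 2010

Jan 2010 starts on a Friday; its first Sunday is the 3rd, so the 2nd Sunday is the 10th — Jan 10, 2010.
That is not after Jan 28, 2010, so look at Feb 2010.
Feb 2010 starts on a Monday; its first Sunday is the 7th, so the 2nd Sunday is the 14th — Feb 14, 2010.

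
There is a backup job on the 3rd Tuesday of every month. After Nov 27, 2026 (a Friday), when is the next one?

Dec 15, 2026

Nov 2026 starts on a Sunday; its first Tuesday is the 3rd, so the 3rd Tuesday is the 17th — Nov 17, 2026.
That is not after Nov 27, 2026, so look at Dec 2026.
Dec 2026 starts on a Tuesday; its first Tuesday is the 1st, so the 3rd Tuesday is the 15th — Dec 15, 2026.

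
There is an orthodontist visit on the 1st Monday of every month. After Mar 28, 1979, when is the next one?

Apr 2, 1979

Mar 1979 starts on a Thursday, so its 1st Monday is Mar 5, 1979 (4 days in).
That is not after Mar 28, 1979, so look at Apr 1979.
Apr 1979 starts on a Sunday, so its 1st Monday is Apr 2, 1979 (1 day in).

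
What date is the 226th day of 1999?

August 14, 1999

January has 31 days (226 − 31 = 195 remain).
February has 28 days (195 − 28 = 167 remain).
March has 31 days (167 − 31 = 136 remain).
April has 30 days (136 − 30 = 106 remain).
May has 31 days (106 − 31 = 75 remain).
June has 30 days (75 − 30 = 45 remain).
July has 31 days (45 − 31 = 14 remain).
14 into August → August 14.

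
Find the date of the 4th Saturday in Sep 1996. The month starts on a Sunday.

Sep 28, 1996

Sep 1996 begins on a Sunday, so the first Saturday is Sep 7 (6 days later).
The 4th Saturday is 3 weeks later: 7 + 21 = 28.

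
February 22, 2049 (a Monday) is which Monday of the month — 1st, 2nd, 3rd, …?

4th

Day 22 falls in week ⌈22/7⌉ of the month.
Days 1–7 hold the 1st Monday, 8–14 the 2nd, 15–21 the 3rd, 22–28 the 4th, 29–31 the 5th.
22 is in the range for the 4th.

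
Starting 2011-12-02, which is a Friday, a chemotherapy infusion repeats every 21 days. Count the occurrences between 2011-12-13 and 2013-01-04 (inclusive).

19

Occurrences land 21·i days after 2011-12-02 for i = 0, 1, 2, …
2011-12-13 is 11 days after the start; 11 ÷ 21 = 0 remainder 11; since the remainder is 11, round up to i = 1. First occurrence in the window: #2 on 2011-12-23 (1×21 = 21 days in).
2013-01-04 is 399 days after the start; 399 ÷ 21 = 19 remainder 0. Last occurrence in the window: #20 on 2013-01-04.
Occurrences #2 through #20: 19 in total.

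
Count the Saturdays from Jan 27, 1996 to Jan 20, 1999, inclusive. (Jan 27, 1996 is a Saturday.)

Jan 27, 1996 is a Saturday; the first Saturday on or after it is Jan 27, 1996.
From Jan 27, 1996 to Jan 20, 1999: 339 + 365 + 365 + 20 = 1089 days (rest of 1996, 1997, 1998, to Jan 20, 1999 in 1999).
1089 ÷ 7 = 155 full weeks with remainder 4, so 155 more Saturdays after the first → 156.

156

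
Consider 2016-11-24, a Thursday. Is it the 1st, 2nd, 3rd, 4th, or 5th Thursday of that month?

4th

Day 24 falls in week ⌈24/7⌉ of the month.
Days 1–7 hold the 1st Thursday, 8–14 the 2nd, 15–21 the 3rd, 22–28 the 4th, 29–31 the 5th.
24 is in the range for the 4th.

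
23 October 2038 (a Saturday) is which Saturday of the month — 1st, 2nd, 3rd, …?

4th

Day 23 falls in week ⌈23/7⌉ of the month.
Days 1–7 hold the 1st Saturday, 8–14 the 2nd, 15–21 the 3rd, 22–28 the 4th, 29–31 the 5th.
23 is in the range for the 4th.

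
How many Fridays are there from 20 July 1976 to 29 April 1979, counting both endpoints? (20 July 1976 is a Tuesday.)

145

20 July 1976 is a Tuesday; the first Friday on or after it is 23 July 1976 (3 days later).
From 23 July 1976 to 29 April 1979: 161 + 365 + 365 + 119 = 1010 days (rest of 1976, 1977, 1978, to 29 April 1979 in 1979).
1010 ÷ 7 = 144 full weeks with remainder 2, so 144 more Fridays after the first → 145.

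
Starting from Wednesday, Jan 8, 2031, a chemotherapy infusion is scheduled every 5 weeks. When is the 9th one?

The 9th occurrence is 8 intervals after the first: 8 × 35 = 280 days after Jan 8, 2031.
Jan has 31 days — 23 days to the end of Jan leaves 257.
Feb has 28 days (229 left).
Mar has 31 days (198 left).
Apr has 30 days (168 left).
May has 31 days (137 left).
Jun has 30 days (107 left).
Jul has 31 days (76 left).
Aug has 31 days (45 left).
Sep has 30 days (15 left).
15 days into Oct → Oct 15, 2031.

Oct 15, 2031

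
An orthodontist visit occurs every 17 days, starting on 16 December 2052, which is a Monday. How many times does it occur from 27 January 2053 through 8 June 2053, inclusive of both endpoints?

Occurrences land 17·i days after 16 December 2052 for i = 0, 1, 2, …
27 January 2053 is 42 days after the start; 42 ÷ 17 = 2 remainder 8; since the remainder is 8, round up to i = 3. First occurrence in the window: #4 on 5 February 2053 (3×17 = 51 days in).
8 June 2053 is 174 days after the start; 174 ÷ 17 = 10 remainder 4. Last occurrence in the window: #11 on 4 June 2053.
Occurrences #4 through #11: 8 in total.

8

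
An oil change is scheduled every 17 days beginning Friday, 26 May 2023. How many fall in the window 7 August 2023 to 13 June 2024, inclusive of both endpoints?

Occurrences land 17·i days after 26 May 2023 for i = 0, 1, 2, …
7 August 2023 is 73 days after the start; 73 ÷ 17 = 4 remainder 5; since the remainder is 5, round up to i = 5. First occurrence in the window: #6 on 19 August 2023 (5×17 = 85 days in).
13 June 2024 is 384 days after the start; 384 ÷ 17 = 22 remainder 10. Last occurrence in the window: #23 on 3 June 2024.
Occurrences #6 through #23: 18 in total.

18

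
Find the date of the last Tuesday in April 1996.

1996-04-30

April 1996 begins on a Monday, so the first Tuesday is April 2 (1 day later).
April 1996 has 30 days. Adding weeks: 2, 9, 16, 23, 30 — the last one ≤ 30 is the 30th.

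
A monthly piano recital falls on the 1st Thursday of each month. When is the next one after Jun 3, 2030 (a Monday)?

Jun 6, 2030

Jun 2030 starts on a Saturday, so its 1st Thursday is Jun 6, 2030 (5 days in).
Jun 6, 2030 is after Jun 3, 2030, so that is the next one.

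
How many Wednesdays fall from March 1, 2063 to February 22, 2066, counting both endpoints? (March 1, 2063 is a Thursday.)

March 1, 2063 is a Thursday; the first Wednesday on or after it is March 7, 2063 (6 days later).
From March 7, 2063 to February 22, 2066: 299 + 366 + 365 + 53 = 1083 days (rest of 2063, 2064, 2065, to February 22, 2066 in 2066).
1083 ÷ 7 = 154 full weeks with remainder 5, so 154 more Wednesdays after the first → 155.

155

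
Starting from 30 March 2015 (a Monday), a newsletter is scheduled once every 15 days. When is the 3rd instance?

29 April 2015

The 3rd occurrence is 2 intervals after the first: 2 × 15 = 30 days after 30 March 2015.
March has 31 days — 1 day to the end of March leaves 29.
29 days into April → 29 April 2015.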